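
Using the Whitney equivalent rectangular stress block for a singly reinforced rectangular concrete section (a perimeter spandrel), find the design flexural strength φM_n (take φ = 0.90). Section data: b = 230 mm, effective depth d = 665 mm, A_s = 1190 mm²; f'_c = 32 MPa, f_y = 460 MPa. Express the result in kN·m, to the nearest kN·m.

φM_n ≈ 306 kN·m

T = A_s f_y = 1190 × 460 = 547400 N = 547.4 kN.
From C = T: a = T/(0.85 f'_c b) = 547400/(0.85 × 32 × 230) = 87.50 mm.
M_n = T(d − a/2) = 547.4 kN × (665 − 43.75) mm = 340.07 kN·m.
φM_n = 0.90 × 340.07 = 306.06 kN·m.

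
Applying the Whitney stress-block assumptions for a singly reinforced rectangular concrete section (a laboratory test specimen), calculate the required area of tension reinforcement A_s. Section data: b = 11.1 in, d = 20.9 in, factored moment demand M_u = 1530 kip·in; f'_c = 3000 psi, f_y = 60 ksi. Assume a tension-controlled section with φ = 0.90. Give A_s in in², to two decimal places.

M_n = M_u/φ = 1530/0.90 = 1700 kip·in.
From M_n = 0.85 f'_c a b (d − a/2):
a = d − √(d² − 2M_n/(0.85 f'_c b)) = 20.9 − √(20.9² − 2 × 1700/(0.85 × 3 × 11.1)) = 3.104 in.
A_s = 0.85 f'_c a b / f_y = 0.85 × 3 × 3.104 × 11.1 / 60 = 1.464 in².

A_s ≈ 1.46 in²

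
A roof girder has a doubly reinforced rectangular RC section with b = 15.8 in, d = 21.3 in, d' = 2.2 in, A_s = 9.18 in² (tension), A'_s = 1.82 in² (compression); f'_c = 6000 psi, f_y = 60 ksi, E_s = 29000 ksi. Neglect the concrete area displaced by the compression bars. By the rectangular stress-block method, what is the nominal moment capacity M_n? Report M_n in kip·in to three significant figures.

M_n ≈ 10300 kip·in

Assume both steels yield.
a = (A_s − A'_s) f_y/(0.85 f'_c b) = (9.18 − 1.82) × 60/(0.85 × 6 × 15.8) = 5.480 in.
c = a/β₁ = 5.480/0.75 = 7.307 in; ε'_s = 0.003(c − d')/c = 0.0021 ≥ ε_y = 0.0021, so the compression steel yields.
M_n = (A_s − A'_s) f_y (d − a/2) + A'_s f_y (d − d') = 441.6 × (21.3 − 2.74) + 109.2 × (21.3 − 2.2) = 8196.1 + 2085.7 = 10281.8 kip·in.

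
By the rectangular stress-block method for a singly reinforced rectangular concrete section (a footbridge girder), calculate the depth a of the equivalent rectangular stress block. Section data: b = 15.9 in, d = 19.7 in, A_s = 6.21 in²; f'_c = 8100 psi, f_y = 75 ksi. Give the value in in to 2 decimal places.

a ≈ 4.25 in

T = A_s f_y = 6.21 × 75 = 465.75 kips.
a = T/(0.85 f'_c b) = 465.75/(0.85 × 8.1 × 15.9) = 4.25 in.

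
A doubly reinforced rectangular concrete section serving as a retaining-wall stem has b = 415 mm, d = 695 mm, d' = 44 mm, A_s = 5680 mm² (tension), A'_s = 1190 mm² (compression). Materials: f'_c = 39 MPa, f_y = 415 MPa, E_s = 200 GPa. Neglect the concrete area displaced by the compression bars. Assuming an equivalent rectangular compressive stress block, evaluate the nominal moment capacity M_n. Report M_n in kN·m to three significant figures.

Assume both tension and compression steel yield.
Net tension couple steel: A_s − A'_s = 4490 mm².
a = (A_s − A'_s) f_y / (0.85 f'_c b) = 1863350/(0.85 × 39 × 415) = 135.44 mm.
c = a/β₁ = 135.44/0.771 = 175.67 mm; ε'_s = 0.003(c − d')/c = 0.0022 ≥ f_y/E_s = 0.0021, so compression steel does yield.
M_n = (A_s − A'_s) f_y (d − a/2) + A'_s f_y (d − d') = [1863350 × (695 − 67.72) + 493850 × (695 − 44)] × 10⁻⁶ = 1168.84 + 321.50 = 1490.34 kN·m.

M_n ≈ 1490 kN·m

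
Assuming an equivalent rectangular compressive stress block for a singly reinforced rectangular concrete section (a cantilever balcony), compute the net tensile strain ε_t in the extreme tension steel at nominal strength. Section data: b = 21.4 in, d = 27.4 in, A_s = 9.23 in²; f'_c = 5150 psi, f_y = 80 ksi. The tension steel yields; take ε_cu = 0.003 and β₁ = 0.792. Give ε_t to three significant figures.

ε_t ≈ 0.00526

a = A_s f_y/(0.85 f'_c b) = 7.882 in.
β₁ = 0.792, so c = a/β₁ = 7.882/0.792 = 9.952 in.
From the linear strain diagram with ε_cu = 0.003: ε_t = 0.003 (d − c)/c = 0.003 × (27.4 − 9.952)/9.952 = 0.00526.
Since ε_t ≥ 0.005, the section is tension-controlled.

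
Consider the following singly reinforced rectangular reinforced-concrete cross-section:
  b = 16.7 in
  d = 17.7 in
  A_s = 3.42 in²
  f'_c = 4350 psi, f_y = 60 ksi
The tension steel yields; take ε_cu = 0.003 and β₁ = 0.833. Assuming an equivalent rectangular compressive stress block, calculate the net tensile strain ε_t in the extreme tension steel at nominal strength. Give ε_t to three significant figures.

a = A_s f_y/(0.85 f'_c b) = 3.323 in.
β₁ = 0.833, so c = a/β₁ = 3.323/0.833 = 3.989 in.
From the linear strain diagram with ε_cu = 0.003: ε_t = 0.003 (d − c)/c = 0.003 × (17.7 − 3.989)/3.989 = 0.0103.
Since ε_t ≥ 0.005, the section is tension-controlled.

ε_t ≈ 0.0103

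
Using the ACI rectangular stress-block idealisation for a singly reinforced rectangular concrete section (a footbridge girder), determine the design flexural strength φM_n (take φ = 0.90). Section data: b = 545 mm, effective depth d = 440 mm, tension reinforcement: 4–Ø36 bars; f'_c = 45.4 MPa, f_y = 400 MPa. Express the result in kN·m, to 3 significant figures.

φM_n ≈ 588 kN·m

A_s = 4 × 1018 = 4072 mm².
T = A_s f_y = 4072 × 400 = 1628800 N = 1628.8 kN.
From C = T: a = T/(0.85 f'_c b) = 1628800/(0.85 × 45.4 × 545) = 77.45 mm.
M_n = T(d − a/2) = 1628.8 kN × (440 − 38.725) mm = 653.60 kN·m.
φM_n = 0.90 × 653.60 = 588.24 kN·m.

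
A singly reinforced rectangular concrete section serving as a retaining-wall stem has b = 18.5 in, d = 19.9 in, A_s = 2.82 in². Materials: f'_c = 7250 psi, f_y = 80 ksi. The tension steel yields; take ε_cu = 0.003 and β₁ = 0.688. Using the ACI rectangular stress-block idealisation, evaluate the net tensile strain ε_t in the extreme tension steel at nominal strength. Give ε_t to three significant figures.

a = A_s f_y/(0.85 f'_c b) = 1.979 in.
β₁ = 0.688, so c = a/β₁ = 1.979/0.688 = 2.876 in.
From the linear strain diagram with ε_cu = 0.003: ε_t = 0.003 (d − c)/c = 0.003 × (19.9 − 2.876)/2.876 = 0.0178.
Since ε_t ≥ 0.005, the section is tension-controlled.

ε_t ≈ 0.0178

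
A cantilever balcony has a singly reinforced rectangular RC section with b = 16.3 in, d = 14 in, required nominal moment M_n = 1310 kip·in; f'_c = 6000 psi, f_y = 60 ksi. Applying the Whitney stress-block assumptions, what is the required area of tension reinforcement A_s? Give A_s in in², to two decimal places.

A_s ≈ 1.63 in²

From M_n = 0.85 f'_c a b (d − a/2):
a = d − √(d² − 2M_n/(0.85 f'_c b)) = 14 − √(14² − 2 × 1310/(0.85 × 6 × 16.3)) = 1.175 in.
A_s = 0.85 f'_c a b / f_y = 0.85 × 6 × 1.175 × 16.3 / 60 = 1.628 in².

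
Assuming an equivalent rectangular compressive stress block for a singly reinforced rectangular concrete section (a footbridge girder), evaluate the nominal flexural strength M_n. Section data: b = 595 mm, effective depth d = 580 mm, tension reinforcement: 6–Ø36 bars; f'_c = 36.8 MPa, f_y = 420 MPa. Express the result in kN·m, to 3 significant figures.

M_n ≈ 1310 kN·m

A_s = 6 × 1018 = 6108 mm².
T = A_s f_y = 6108 × 420 = 2565360 N = 2565.36 kN.
From C = T: a = T/(0.85 f'_c b) = 2565360/(0.85 × 36.8 × 595) = 137.84 mm.
M_n = T(d − a/2) = 2565.36 kN × (580 − 68.92) mm = 1311.10 kN·m.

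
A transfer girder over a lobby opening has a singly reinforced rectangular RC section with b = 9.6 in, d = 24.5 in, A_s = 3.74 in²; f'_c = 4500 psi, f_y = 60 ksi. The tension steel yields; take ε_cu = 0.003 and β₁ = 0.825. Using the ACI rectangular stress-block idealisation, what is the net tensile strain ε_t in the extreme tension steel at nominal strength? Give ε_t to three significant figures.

ε_t ≈ 0.00692

a = A_s f_y/(0.85 f'_c b) = 6.111 in.
β₁ = 0.825, so c = a/β₁ = 6.111/0.825 = 7.407 in.
From the linear strain diagram with ε_cu = 0.003: ε_t = 0.003 (d − c)/c = 0.003 × (24.5 − 7.407)/7.407 = 0.00692.
Since ε_t ≥ 0.005, the section is tension-controlled.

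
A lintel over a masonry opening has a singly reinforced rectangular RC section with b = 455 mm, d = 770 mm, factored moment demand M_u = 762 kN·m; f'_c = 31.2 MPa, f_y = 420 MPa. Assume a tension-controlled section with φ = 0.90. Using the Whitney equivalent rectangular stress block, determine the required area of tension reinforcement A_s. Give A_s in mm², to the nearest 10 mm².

M_n = M_u/φ = 762/0.90 = 846.667 kN·m.
With M_n = 0.85 f'_c a b (d − a/2), solve the quadratic for a:
a = d − √(d² − 2M_n/(0.85 f'_c b)) = 770 − √(770² − 2 × 846.667×10⁶/(0.85 × 31.2 × 455)) = 97.27 mm.
A_s = 0.85 f'_c a b / f_y = 0.85 × 31.2 × 97.27 × 455 / 420 = 2794.6 mm².

A_s ≈ 2790 mm²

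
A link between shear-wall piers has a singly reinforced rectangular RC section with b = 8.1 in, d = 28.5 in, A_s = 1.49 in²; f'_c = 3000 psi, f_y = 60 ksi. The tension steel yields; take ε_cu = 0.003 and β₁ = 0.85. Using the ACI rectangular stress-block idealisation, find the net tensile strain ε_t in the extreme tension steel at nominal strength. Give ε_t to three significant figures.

ε_t ≈ 0.0138

a = A_s f_y/(0.85 f'_c b) = 4.328 in.
β₁ = 0.85, so c = a/β₁ = 4.328/0.85 = 5.092 in.
From the linear strain diagram with ε_cu = 0.003: ε_t = 0.003 (d − c)/c = 0.003 × (28.5 − 5.092)/5.092 = 0.0138.
Since ε_t ≥ 0.005, the section is tension-controlled.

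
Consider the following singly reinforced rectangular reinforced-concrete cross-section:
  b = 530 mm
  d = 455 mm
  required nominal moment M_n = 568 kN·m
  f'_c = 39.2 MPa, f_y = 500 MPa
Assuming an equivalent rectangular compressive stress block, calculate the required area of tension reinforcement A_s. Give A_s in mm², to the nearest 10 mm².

With M_n = 0.85 f'_c a b (d − a/2), solve the quadratic for a:
a = d − √(d² − 2M_n/(0.85 f'_c b)) = 455 − √(455² − 2 × 568×10⁶/(0.85 × 39.2 × 530)) = 77.25 mm.
A_s = 0.85 f'_c a b / f_y = 0.85 × 39.2 × 77.25 × 530 / 500 = 2728.4 mm².

A_s ≈ 2730 mm²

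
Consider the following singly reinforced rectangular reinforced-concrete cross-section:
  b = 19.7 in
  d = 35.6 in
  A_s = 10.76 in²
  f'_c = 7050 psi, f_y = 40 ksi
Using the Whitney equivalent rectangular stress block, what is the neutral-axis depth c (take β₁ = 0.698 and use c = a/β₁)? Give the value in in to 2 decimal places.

c ≈ 5.22 in

T = A_s f_y = 10.76 × 40 = 430.4 kips.
a = T/(0.85 f'_c b) = 430.4/(0.85 × 7.05 × 19.7) = 3.6458 in.
With β₁ = 0.698, c = a/β₁ = 3.6458/0.698 = 5.22 in.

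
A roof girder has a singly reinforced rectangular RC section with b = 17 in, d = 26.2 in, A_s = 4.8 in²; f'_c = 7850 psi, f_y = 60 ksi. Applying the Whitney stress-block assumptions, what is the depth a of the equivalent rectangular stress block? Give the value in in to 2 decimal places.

T = A_s f_y = 4.8 × 60 = 288 kips.
a = T/(0.85 f'_c b) = 288/(0.85 × 7.85 × 17) = 2.54 in.

a ≈ 2.54 in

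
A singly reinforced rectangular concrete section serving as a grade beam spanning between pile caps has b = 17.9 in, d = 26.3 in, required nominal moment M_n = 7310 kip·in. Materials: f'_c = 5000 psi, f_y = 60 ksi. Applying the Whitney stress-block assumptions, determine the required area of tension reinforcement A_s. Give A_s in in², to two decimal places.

From M_n = 0.85 f'_c a b (d − a/2):
a = d − √(d² − 2M_n/(0.85 f'_c b)) = 26.3 − √(26.3² − 2 × 7310/(0.85 × 5 × 17.9)) = 3.950 in.
A_s = 0.85 f'_c a b / f_y = 0.85 × 5 × 3.950 × 17.9 / 60 = 5.008 in².

A_s ≈ 5.01 in²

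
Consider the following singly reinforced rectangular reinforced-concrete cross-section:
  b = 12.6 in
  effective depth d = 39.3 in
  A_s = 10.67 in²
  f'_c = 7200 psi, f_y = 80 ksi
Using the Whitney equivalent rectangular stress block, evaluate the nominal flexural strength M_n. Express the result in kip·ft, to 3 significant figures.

T = A_s f_y = 10.67 × 80 = 853.6 kips.
a = T/(0.85 f'_c b) = 853.6/(0.85 × 7.2 × 12.6) = 11.070 in.
M_n = T(d − a/2) = 853.6 × (39.3 − 5.535) = 28821.8 kip·in = 28821.8/12 = 2401.82 kip·ft.

M_n ≈ 2400 kip·ft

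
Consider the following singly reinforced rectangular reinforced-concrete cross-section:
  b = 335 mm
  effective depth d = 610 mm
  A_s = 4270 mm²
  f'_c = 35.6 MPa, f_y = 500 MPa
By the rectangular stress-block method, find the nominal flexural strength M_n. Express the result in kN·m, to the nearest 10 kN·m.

M_n ≈ 1080 kN·m

T = A_s f_y = 4270 × 500 = 2135000 N = 2135 kN.
From C = T: a = T/(0.85 f'_c b) = 2135000/(0.85 × 35.6 × 335) = 210.61 mm.
M_n = T(d − a/2) = 2135 kN × (610 − 105.305) mm = 1077.52 kN·m.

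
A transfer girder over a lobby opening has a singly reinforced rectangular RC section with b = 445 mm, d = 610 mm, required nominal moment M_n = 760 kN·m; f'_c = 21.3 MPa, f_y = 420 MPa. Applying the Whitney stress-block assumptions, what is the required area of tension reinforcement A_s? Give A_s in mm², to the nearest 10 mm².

With M_n = 0.85 f'_c a b (d − a/2), solve the quadratic for a:
a = d − √(d² − 2M_n/(0.85 f'_c b)) = 610 − √(610² − 2 × 760×10⁶/(0.85 × 21.3 × 445)) = 181.70 mm.
A_s = 0.85 f'_c a b / f_y = 0.85 × 21.3 × 181.70 × 445 / 420 = 3485.5 mm².

A_s ≈ 3490 mm²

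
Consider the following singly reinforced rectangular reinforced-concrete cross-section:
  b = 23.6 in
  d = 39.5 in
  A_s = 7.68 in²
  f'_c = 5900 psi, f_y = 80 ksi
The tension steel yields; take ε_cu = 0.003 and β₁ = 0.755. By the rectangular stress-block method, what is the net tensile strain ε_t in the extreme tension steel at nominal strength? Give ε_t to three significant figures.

ε_t ≈ 0.0142

a = A_s f_y/(0.85 f'_c b) = 5.191 in.
β₁ = 0.755, so c = a/β₁ = 5.191/0.755 = 6.875 in.
From the linear strain diagram with ε_cu = 0.003: ε_t = 0.003 (d − c)/c = 0.003 × (39.5 − 6.875)/6.875 = 0.0142.
Since ε_t ≥ 0.005, the section is tension-controlled.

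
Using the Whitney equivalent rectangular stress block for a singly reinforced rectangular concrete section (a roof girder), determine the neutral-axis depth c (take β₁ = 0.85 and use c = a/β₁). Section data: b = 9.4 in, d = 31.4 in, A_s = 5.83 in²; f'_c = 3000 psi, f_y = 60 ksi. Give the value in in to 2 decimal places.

T = A_s f_y = 5.83 × 60 = 349.8 kips.
a = T/(0.85 f'_c b) = 349.8/(0.85 × 3 × 9.4) = 14.5932 in.
With β₁ = 0.85, c = a/β₁ = 14.5932/0.85 = 17.17 in.

c ≈ 17.17 in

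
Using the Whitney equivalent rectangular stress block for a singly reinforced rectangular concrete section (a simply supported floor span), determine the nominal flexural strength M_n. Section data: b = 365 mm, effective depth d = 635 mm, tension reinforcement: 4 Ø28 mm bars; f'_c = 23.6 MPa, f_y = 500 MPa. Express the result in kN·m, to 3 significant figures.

A_s = 4 × 616 = 2464 mm².
T = A_s f_y = 2464 × 500 = 1232000 N = 1232 kN.
From C = T: a = T/(0.85 f'_c b) = 1232000/(0.85 × 23.6 × 365) = 168.26 mm.
M_n = T(d − a/2) = 1232 kN × (635 − 84.13) mm = 678.67 kN·m.

M_n ≈ 679 kN·m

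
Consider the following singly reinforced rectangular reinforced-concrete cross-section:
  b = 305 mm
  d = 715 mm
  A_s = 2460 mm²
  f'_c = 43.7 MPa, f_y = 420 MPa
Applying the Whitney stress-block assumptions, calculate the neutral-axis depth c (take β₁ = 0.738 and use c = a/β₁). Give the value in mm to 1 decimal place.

T = A_s f_y = 2460 × 420 = 1033200 N = 1033.2 kN.
Setting C = 0.85 f'_c a b equal to T: a = 1033200/(0.85 × 43.7 × 305) = 91.198 mm.
With β₁ = 0.738, c = a/β₁ = 91.198/0.738 = 123.6 mm.

c ≈ 123.6 mm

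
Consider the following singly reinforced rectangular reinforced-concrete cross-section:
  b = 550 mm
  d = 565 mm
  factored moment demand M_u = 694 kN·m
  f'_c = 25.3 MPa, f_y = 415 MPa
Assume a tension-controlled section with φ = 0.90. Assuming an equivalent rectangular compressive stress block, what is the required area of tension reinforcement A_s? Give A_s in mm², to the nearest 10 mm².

A_s ≈ 3720 mm²

M_n = M_u/φ = 694/0.90 = 771.111 kN·m.
With M_n = 0.85 f'_c a b (d − a/2), solve the quadratic for a:
a = d − √(d² − 2M_n/(0.85 f'_c b)) = 565 − √(565² − 2 × 771.111×10⁶/(0.85 × 25.3 × 550)) = 130.45 mm.
A_s = 0.85 f'_c a b / f_y = 0.85 × 25.3 × 130.45 × 550 / 415 = 3717.9 mm².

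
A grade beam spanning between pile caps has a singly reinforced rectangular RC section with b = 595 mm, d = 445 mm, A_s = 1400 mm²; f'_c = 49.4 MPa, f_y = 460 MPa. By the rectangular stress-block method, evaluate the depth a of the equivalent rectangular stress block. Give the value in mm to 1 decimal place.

a ≈ 25.8 mm

T = A_s f_y = 1400 × 460 = 644000 N = 644 kN.
Setting C = 0.85 f'_c a b equal to T: a = 644000/(0.85 × 49.4 × 595) = 25.8 mm.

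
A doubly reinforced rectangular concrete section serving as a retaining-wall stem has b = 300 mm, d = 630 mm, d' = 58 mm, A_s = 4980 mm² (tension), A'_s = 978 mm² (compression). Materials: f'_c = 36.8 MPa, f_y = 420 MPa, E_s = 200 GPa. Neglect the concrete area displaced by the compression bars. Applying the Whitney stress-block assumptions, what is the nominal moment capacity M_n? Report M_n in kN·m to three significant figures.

Assume both tension and compression steel yield.
Net tension couple steel: A_s − A'_s = 4002 mm².
a = (A_s − A'_s) f_y / (0.85 f'_c b) = 1680840/(0.85 × 36.8 × 300) = 179.12 mm.
c = a/β₁ = 179.12/0.787 = 227.60 mm; ε'_s = 0.003(c − d')/c = 0.0022 ≥ f_y/E_s = 0.0021, so compression steel does yield.
M_n = (A_s − A'_s) f_y (d − a/2) + A'_s f_y (d − d') = [1680840 × (630 − 89.56) + 410760 × (630 − 58)] × 10⁻⁶ = 908.39 + 234.95 = 1143.34 kN·m.

M_n ≈ 1140 kN·m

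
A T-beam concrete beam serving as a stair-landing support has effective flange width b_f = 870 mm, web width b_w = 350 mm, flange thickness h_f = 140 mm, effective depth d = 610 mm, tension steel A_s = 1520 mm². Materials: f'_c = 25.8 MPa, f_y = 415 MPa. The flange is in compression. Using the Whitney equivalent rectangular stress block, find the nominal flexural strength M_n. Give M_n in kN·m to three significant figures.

M_n ≈ 374 kN·m

Tension: T = A_s f_y = 1520 × 415 = 630800 N.
Try a within the flange: a = T/(0.85 f'_c b_f) = 630800/(0.85 × 25.8 × 870) = 33.06 mm.
Since a = 33.06 ≤ h_f = 140 mm, the stress block lies entirely in the flange; analyse as a rectangular beam of width b_f.
M_n = T(d − a/2) = 630800 × (610 − 16.53) = 374.36 × 10⁶ N·mm.
M_n = 374.36 kN·m.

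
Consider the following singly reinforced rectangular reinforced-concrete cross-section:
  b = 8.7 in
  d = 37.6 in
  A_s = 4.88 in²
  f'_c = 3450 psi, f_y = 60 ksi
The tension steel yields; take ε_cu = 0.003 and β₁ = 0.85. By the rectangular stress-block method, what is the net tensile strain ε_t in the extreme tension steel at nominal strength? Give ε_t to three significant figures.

a = A_s f_y/(0.85 f'_c b) = 11.477 in.
β₁ = 0.85, so c = a/β₁ = 11.477/0.85 = 13.502 in.
From the linear strain diagram with ε_cu = 0.003: ε_t = 0.003 (d − c)/c = 0.003 × (37.6 − 13.502)/13.502 = 0.00535.
Since ε_t ≥ 0.005, the section is tension-controlled.

ε_t ≈ 0.00535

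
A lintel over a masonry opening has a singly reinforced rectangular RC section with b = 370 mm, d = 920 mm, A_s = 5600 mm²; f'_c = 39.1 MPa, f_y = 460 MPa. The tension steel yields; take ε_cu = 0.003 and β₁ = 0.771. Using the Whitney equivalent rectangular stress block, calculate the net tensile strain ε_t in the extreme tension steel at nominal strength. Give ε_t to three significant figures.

a = A_s f_y/(0.85 f'_c b) = 209.48 mm.
β₁ = 0.771, so c = a/β₁ = 209.48/0.771 = 271.70 mm.
From the linear strain diagram with ε_cu = 0.003: ε_t = 0.003 (d − c)/c = 0.003 × (920 − 271.70)/271.70 = 0.00716.
Since ε_t ≥ 0.005, the section is tension-controlled.

ε_t ≈ 0.00716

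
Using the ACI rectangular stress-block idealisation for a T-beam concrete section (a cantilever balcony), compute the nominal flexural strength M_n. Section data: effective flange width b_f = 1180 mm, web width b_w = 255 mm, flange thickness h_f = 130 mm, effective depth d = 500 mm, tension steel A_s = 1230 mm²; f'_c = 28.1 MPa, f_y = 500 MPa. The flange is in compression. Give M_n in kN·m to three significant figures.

Tension: T = A_s f_y = 1230 × 500 = 615000 N.
Try a within the flange: a = T/(0.85 f'_c b_f) = 615000/(0.85 × 28.1 × 1180) = 21.82 mm.
Since a = 21.82 ≤ h_f = 130 mm, the stress block lies entirely in the flange; analyse as a rectangular beam of width b_f.
M_n = T(d − a/2) = 615000 × (500 − 10.91) = 300.79 × 10⁶ N·mm.
M_n = 300.79 kN·m.

M_n ≈ 301 kN·m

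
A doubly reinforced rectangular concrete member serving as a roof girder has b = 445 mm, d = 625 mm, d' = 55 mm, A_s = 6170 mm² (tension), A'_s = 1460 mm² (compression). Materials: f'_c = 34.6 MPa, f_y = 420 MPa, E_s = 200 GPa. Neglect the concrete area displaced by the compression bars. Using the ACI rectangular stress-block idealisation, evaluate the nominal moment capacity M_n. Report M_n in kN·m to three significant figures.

Assume both tension and compression steel yield.
Net tension couple steel: A_s − A'_s = 4710 mm².
a = (A_s − A'_s) f_y / (0.85 f'_c b) = 1978200/(0.85 × 34.6 × 445) = 151.15 mm.
c = a/β₁ = 151.15/0.803 = 188.23 mm; ε'_s = 0.003(c − d')/c = 0.0021 ≥ f_y/E_s = 0.0021, so compression steel does yield.
M_n = (A_s − A'_s) f_y (d − a/2) + A'_s f_y (d − d') = [1978200 × (625 − 75.575) + 613200 × (625 − 55)] × 10⁻⁶ = 1086.87 + 349.52 = 1436.39 kN·m.

M_n ≈ 1440 kN·m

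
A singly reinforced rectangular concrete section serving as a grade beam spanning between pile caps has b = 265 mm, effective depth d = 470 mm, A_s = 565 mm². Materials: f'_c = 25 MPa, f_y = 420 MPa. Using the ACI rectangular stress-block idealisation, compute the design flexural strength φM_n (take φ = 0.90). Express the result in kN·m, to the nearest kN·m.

T = A_s f_y = 565 × 420 = 237300 N = 237.3 kN.
From C = T: a = T/(0.85 f'_c b) = 237300/(0.85 × 25 × 265) = 42.14 mm.
M_n = T(d − a/2) = 237.3 kN × (470 − 21.07) mm = 106.53 kN·m.
φM_n = 0.90 × 106.53 = 95.88 kN·m.

φM_n ≈ 96 kN·m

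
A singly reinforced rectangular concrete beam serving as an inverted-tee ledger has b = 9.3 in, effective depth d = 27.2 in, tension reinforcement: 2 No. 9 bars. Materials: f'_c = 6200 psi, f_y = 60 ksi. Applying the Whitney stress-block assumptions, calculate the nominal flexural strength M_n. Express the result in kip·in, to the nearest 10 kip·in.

M_n ≈ 3120 kip·in

A_s = 2 × 1 = 2 in².
T = A_s f_y = 2 × 60 = 120 kips.
a = T/(0.85 f'_c b) = 120/(0.85 × 6.2 × 9.3) = 2.448 in.
M_n = T(d − a/2) = 120 × (27.2 − 1.224) = 3117.1 kip·in.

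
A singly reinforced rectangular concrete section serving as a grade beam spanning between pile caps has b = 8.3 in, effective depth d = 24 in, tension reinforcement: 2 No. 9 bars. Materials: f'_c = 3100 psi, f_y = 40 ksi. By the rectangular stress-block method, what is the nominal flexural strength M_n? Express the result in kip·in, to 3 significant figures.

A_s = 2 × 1 = 2 in².
T = A_s f_y = 2 × 40 = 80 kips.
a = T/(0.85 f'_c b) = 80/(0.85 × 3.1 × 8.3) = 3.658 in.
M_n = T(d − a/2) = 80 × (24 − 1.829) = 1773.7 kip·in.

M_n ≈ 1770 kip·in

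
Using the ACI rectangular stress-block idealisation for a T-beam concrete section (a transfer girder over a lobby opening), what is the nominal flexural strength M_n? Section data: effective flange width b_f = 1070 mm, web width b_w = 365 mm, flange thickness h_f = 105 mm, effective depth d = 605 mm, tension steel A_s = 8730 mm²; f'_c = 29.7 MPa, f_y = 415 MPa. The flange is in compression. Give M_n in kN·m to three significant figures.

M_n ≈ 1930 kN·m

Tension: T = A_s f_y = 8730 × 415 = 3622950 N.
Try a within the flange: a = T/(0.85 f'_c b_f) = 3622950/(0.85 × 29.7 × 1070) = 134.12 mm.
a = 134.12 > h_f = 105 mm: the block extends into the web. Split into flange-overhang and web parts.
C_f = 0.85 f'_c (b_f − b_w) h_f = 0.85 × 29.7 × (1070 − 365) × 105 = 1868761 N.
Remaining web compression depth: a_w = (T − C_f)/(0.85 f'_c b_w) = (3622950 − 1868761)/(0.85 × 29.7 × 365) = 190.37 mm.
M_n = C_f(d − h_f/2) + (T − C_f)(d − a_w/2) = 1868761 × (605 − 52.5) + 1754189 × (605 − 95.185) = 1032.49 + 894.31 = 1926.80 × 10⁶ N·mm.
M_n = 1926.80 kN·m.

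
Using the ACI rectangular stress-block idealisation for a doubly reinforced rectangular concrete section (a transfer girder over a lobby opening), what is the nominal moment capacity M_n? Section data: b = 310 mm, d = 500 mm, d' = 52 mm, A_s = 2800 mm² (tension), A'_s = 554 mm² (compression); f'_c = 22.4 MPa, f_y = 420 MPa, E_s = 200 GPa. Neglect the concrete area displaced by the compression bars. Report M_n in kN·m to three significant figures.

Assume both tension and compression steel yield.
Net tension couple steel: A_s − A'_s = 2246 mm².
a = (A_s − A'_s) f_y / (0.85 f'_c b) = 943320/(0.85 × 22.4 × 310) = 159.82 mm.
c = a/β₁ = 159.82/0.85 = 188.02 mm; ε'_s = 0.003(c − d')/c = 0.0022 ≥ f_y/E_s = 0.0021, so compression steel does yield.
M_n = (A_s − A'_s) f_y (d − a/2) + A'_s f_y (d − d') = [943320 × (500 − 79.91) + 232680 × (500 − 52)] × 10⁻⁶ = 396.28 + 104.24 = 500.52 kN·m.

M_n ≈ 501 kN·m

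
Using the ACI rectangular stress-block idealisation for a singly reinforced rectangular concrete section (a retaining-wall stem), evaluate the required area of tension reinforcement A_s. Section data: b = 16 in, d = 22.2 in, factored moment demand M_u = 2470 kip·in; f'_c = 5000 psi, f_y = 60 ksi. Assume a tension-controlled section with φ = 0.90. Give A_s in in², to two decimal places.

M_n = M_u/φ = 2470/0.90 = 2744.44 kip·in.
From M_n = 0.85 f'_c a b (d − a/2):
a = d − √(d² − 2M_n/(0.85 f'_c b)) = 22.2 − √(22.2² − 2 × 2744.44/(0.85 × 5 × 16)) = 1.899 in.
A_s = 0.85 f'_c a b / f_y = 0.85 × 5 × 1.899 × 16 / 60 = 2.152 in².

A_s ≈ 2.15 in²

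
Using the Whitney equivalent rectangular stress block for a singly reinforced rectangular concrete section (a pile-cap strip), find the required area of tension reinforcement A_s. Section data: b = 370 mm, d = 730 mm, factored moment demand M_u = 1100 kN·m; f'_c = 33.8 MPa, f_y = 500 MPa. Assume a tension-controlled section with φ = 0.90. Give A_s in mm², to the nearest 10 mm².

A_s ≈ 3820 mm²

M_n = M_u/φ = 1100/0.90 = 1222.22 kN·m.
With M_n = 0.85 f'_c a b (d − a/2), solve the quadratic for a:
a = d − √(d² − 2M_n/(0.85 f'_c b)) = 730 − √(730² − 2 × 1222.22×10⁶/(0.85 × 33.8 × 370)) = 179.60 mm.
A_s = 0.85 f'_c a b / f_y = 0.85 × 33.8 × 179.60 × 370 / 500 = 3818.3 mm².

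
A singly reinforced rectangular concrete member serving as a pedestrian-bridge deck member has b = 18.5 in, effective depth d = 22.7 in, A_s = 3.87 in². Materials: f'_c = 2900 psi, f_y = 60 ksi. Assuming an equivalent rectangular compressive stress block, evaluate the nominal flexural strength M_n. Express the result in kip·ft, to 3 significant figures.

M_n ≈ 390 kip·ft

T = A_s f_y = 3.87 × 60 = 232.2 kips.
a = T/(0.85 f'_c b) = 232.2/(0.85 × 2.9 × 18.5) = 5.092 in.
M_n = T(d − a/2) = 232.2 × (22.7 − 2.546) = 4679.8 kip·in = 4679.8/12 = 389.98 kip·ft.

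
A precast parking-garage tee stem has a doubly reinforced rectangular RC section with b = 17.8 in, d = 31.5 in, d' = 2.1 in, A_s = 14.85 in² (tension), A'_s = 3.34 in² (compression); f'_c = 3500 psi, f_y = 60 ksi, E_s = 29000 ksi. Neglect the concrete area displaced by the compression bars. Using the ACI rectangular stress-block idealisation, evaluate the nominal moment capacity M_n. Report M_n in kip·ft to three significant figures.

M_n ≈ 1930 kip·ft

Assume both steels yield.
a = (A_s − A'_s) f_y/(0.85 f'_c b) = (14.85 − 3.34) × 60/(0.85 × 3.5 × 17.8) = 13.041 in.
c = a/β₁ = 13.041/0.85 = 15.342 in; ε'_s = 0.003(c − d')/c = 0.0026 ≥ ε_y = 0.0021, so the compression steel yields.
M_n = (A_s − A'_s) f_y (d − a/2) + A'_s f_y (d − d') = 690.6 × (31.5 − 6.5205) + 200.4 × (31.5 − 2.1) = 17250.8 + 5891.8 = 23142.6 kip·in = 23142.6/12 = 1928.55 kip·ft.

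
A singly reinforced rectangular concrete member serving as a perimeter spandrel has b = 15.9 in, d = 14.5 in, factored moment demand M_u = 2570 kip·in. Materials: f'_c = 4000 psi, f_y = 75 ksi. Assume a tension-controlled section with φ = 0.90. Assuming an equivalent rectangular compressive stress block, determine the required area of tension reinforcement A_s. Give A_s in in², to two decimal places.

A_s ≈ 3.08 in²

M_n = M_u/φ = 2570/0.90 = 2855.56 kip·in.
From M_n = 0.85 f'_c a b (d − a/2):
a = d − √(d² − 2M_n/(0.85 f'_c b)) = 14.5 − √(14.5² − 2 × 2855.56/(0.85 × 4 × 15.9)) = 4.272 in.
A_s = 0.85 f'_c a b / f_y = 0.85 × 4 × 4.272 × 15.9 / 75 = 3.079 in².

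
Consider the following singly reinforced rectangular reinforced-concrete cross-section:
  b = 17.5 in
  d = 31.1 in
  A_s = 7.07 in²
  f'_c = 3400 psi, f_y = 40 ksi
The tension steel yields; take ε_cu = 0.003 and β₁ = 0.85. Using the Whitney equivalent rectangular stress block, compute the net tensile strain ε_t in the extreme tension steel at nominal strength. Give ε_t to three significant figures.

ε_t ≈ 0.0112

a = A_s f_y/(0.85 f'_c b) = 5.592 in.
β₁ = 0.85, so c = a/β₁ = 5.592/0.85 = 6.579 in.
From the linear strain diagram with ε_cu = 0.003: ε_t = 0.003 (d − c)/c = 0.003 × (31.1 − 6.579)/6.579 = 0.0112.
Since ε_t ≥ 0.005, the section is tension-controlled.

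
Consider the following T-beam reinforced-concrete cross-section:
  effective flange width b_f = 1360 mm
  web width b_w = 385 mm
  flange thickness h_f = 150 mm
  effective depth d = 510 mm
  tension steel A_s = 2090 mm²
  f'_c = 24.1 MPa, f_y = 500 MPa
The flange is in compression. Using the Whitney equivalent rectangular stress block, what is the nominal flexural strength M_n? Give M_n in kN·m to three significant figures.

M_n ≈ 513 kN·m

Tension: T = A_s f_y = 2090 × 500 = 1045000 N.
Try a within the flange: a = T/(0.85 f'_c b_f) = 1045000/(0.85 × 24.1 × 1360) = 37.51 mm.
Since a = 37.51 ≤ h_f = 150 mm, the stress block lies entirely in the flange; analyse as a rectangular beam of width b_f.
M_n = T(d − a/2) = 1045000 × (510 − 18.755) = 513.35 × 10⁶ N·mm.
M_n = 513.35 kN·m.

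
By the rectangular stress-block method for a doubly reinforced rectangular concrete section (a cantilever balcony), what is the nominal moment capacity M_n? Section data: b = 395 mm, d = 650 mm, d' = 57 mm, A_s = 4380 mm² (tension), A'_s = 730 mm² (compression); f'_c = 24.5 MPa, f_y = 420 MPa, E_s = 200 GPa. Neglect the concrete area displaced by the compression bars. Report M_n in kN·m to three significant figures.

Assume both tension and compression steel yield.
Net tension couple steel: A_s − A'_s = 3650 mm².
a = (A_s − A'_s) f_y / (0.85 f'_c b) = 1533000/(0.85 × 24.5 × 395) = 186.36 mm.
c = a/β₁ = 186.36/0.85 = 219.25 mm; ε'_s = 0.003(c − d')/c = 0.0022 ≥ f_y/E_s = 0.0021, so compression steel does yield.
M_n = (A_s − A'_s) f_y (d − a/2) + A'_s f_y (d − d') = [1533000 × (650 − 93.18) + 306600 × (650 − 57)] × 10⁻⁶ = 853.61 + 181.81 = 1035.42 kN·m.

M_n ≈ 1040 kN·m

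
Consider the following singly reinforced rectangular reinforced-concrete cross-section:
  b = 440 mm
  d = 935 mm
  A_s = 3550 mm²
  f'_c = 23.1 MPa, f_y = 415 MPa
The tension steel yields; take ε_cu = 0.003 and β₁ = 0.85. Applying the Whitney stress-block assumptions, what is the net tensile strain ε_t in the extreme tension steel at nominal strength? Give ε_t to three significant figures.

a = A_s f_y/(0.85 f'_c b) = 170.53 mm.
β₁ = 0.85, so c = a/β₁ = 170.53/0.85 = 200.62 mm.
From the linear strain diagram with ε_cu = 0.003: ε_t = 0.003 (d − c)/c = 0.003 × (935 − 200.62)/200.62 = 0.0110.
Since ε_t ≥ 0.005, the section is tension-controlled.

ε_t ≈ 0.0110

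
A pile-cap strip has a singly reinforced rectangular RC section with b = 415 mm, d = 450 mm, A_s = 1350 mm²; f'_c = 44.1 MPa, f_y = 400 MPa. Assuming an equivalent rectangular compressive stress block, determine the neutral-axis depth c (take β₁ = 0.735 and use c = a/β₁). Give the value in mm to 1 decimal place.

c ≈ 47.2 mm

T = A_s f_y = 1350 × 400 = 540000 N = 540 kN.
Setting C = 0.85 f'_c a b equal to T: a = 540000/(0.85 × 44.1 × 415) = 34.713 mm.
With β₁ = 0.735, c = a/β₁ = 34.713/0.735 = 47.2 mm.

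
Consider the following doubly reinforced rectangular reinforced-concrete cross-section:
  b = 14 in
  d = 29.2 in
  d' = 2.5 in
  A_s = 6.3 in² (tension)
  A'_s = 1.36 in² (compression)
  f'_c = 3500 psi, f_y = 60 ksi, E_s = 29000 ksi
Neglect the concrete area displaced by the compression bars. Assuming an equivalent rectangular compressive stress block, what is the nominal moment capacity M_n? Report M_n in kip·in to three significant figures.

M_n ≈ 9780 kip·in

Assume both steels yield.
a = (A_s − A'_s) f_y/(0.85 f'_c b) = (6.3 − 1.36) × 60/(0.85 × 3.5 × 14) = 7.116 in.
c = a/β₁ = 7.116/0.85 = 8.372 in; ε'_s = 0.003(c − d')/c = 0.0021 ≥ ε_y = 0.0021, so the compression steel yields.
M_n = (A_s − A'_s) f_y (d − a/2) + A'_s f_y (d − d') = 296.4 × (29.2 − 3.558) + 81.6 × (29.2 − 2.5) = 7600.3 + 2178.7 = 9779.0 kip·in.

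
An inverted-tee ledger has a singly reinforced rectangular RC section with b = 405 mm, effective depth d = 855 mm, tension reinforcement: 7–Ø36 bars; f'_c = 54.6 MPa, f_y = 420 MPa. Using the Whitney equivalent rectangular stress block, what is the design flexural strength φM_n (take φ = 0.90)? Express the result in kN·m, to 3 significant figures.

φM_n ≈ 2090 kN·m

A_s = 7 × 1018 = 7126 mm².
T = A_s f_y = 7126 × 420 = 2992920 N = 2992.92 kN.
From C = T: a = T/(0.85 f'_c b) = 2992920/(0.85 × 54.6 × 405) = 159.23 mm.
M_n = T(d − a/2) = 2992.92 kN × (855 − 79.615) mm = 2320.67 kN·m.
φM_n = 0.90 × 2320.67 = 2088.60 kN·m.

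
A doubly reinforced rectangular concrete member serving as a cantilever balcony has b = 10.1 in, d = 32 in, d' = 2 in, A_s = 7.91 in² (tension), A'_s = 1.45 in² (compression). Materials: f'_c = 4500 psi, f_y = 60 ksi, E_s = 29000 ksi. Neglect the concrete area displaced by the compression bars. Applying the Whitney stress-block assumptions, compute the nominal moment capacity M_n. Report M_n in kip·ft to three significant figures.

M_n ≈ 1090 kip·ft

Assume both steels yield.
a = (A_s − A'_s) f_y/(0.85 f'_c b) = (7.91 − 1.45) × 60/(0.85 × 4.5 × 10.1) = 10.033 in.
c = a/β₁ = 10.033/0.825 = 12.161 in; ε'_s = 0.003(c − d')/c = 0.0025 ≥ ε_y = 0.0021, so the compression steel yields.
M_n = (A_s − A'_s) f_y (d − a/2) + A'_s f_y (d − d') = 387.6 × (32 − 5.0165) + 87 × (32 − 2) = 10458.8 + 2610.0 = 13068.8 kip·in = 13068.8/12 = 1089.07 kip·ft.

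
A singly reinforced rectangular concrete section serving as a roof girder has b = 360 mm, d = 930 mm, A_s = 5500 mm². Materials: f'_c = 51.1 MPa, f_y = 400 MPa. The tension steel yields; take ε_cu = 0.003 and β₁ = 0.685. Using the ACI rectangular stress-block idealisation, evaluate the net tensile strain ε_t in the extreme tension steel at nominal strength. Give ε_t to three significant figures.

a = A_s f_y/(0.85 f'_c b) = 140.70 mm.
β₁ = 0.685, so c = a/β₁ = 140.70/0.685 = 205.40 mm.
From the linear strain diagram with ε_cu = 0.003: ε_t = 0.003 (d − c)/c = 0.003 × (930 − 205.40)/205.40 = 0.0106.
Since ε_t ≥ 0.005, the section is tension-controlled.

ε_t ≈ 0.0106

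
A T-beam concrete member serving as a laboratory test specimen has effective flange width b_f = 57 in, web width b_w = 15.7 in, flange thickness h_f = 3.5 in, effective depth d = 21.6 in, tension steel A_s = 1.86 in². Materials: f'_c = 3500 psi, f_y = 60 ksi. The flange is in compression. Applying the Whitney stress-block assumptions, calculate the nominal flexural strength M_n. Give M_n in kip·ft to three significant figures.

Tension: T = A_s f_y = 1.86 × 60 = 111.6 kips.
Try a within the flange: a = T/(0.85 f'_c b_f) = 111.6/(0.85 × 3.5 × 57) = 0.658 in.
Since a = 0.658 ≤ h_f = 3.5 in, the stress block lies entirely in the flange; analyse as a rectangular beam of width b_f.
M_n = T(d − a/2) = 111.6 × (21.6 − 0.329) = 2373.8 kip·in.
M_n = 2373.8/12 = 197.82 kip·ft.

M_n ≈ 198 kip·ft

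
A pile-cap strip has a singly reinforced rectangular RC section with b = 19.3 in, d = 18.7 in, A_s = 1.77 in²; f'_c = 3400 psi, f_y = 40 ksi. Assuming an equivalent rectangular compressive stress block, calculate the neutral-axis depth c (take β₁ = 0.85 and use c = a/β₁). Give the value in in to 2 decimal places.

T = A_s f_y = 1.77 × 40 = 70.8 kips.
a = T/(0.85 f'_c b) = 70.8/(0.85 × 3.4 × 19.3) = 1.2693 in.
With β₁ = 0.85, c = a/β₁ = 1.2693/0.85 = 1.49 in.

c ≈ 1.49 in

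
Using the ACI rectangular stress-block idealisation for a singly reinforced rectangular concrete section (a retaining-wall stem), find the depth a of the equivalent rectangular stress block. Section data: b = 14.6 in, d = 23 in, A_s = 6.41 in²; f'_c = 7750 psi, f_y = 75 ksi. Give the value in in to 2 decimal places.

a ≈ 5.00 in

T = A_s f_y = 6.41 × 75 = 480.75 kips.
a = T/(0.85 f'_c b) = 480.75/(0.85 × 7.75 × 14.6) = 5.00 in.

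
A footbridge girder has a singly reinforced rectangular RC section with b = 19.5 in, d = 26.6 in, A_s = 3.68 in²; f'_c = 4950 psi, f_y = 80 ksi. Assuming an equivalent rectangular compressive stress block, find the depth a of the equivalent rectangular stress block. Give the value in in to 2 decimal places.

a ≈ 3.59 in

T = A_s f_y = 3.68 × 80 = 294.4 kips.
a = T/(0.85 f'_c b) = 294.4/(0.85 × 4.95 × 19.5) = 3.59 in.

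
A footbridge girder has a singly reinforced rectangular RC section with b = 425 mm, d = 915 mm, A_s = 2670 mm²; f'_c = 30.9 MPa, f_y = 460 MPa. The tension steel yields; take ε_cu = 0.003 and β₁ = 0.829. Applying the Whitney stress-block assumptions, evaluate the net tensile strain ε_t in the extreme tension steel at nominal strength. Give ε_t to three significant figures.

a = A_s f_y/(0.85 f'_c b) = 110.03 mm.
β₁ = 0.829, so c = a/β₁ = 110.03/0.829 = 132.73 mm.
From the linear strain diagram with ε_cu = 0.003: ε_t = 0.003 (d − c)/c = 0.003 × (915 − 132.73)/132.73 = 0.0177.
Since ε_t ≥ 0.005, the section is tension-controlled.

ε_t ≈ 0.0177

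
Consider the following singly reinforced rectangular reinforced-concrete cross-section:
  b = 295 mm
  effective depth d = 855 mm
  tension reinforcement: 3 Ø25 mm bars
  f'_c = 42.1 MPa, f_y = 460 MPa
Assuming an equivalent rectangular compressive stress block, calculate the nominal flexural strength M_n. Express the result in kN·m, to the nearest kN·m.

A_s = 3 × 491 = 1473 mm².
T = A_s f_y = 1473 × 460 = 677580 N = 677.58 kN.
From C = T: a = T/(0.85 f'_c b) = 677580/(0.85 × 42.1 × 295) = 64.19 mm.
M_n = T(d − a/2) = 677.58 kN × (855 − 32.095) mm = 557.58 kN·m.

M_n ≈ 558 kN·m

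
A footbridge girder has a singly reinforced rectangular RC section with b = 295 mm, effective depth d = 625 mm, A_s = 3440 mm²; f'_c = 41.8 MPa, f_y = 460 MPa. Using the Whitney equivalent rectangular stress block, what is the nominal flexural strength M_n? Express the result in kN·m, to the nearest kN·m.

M_n ≈ 870 kN·m

T = A_s f_y = 3440 × 460 = 1582400 N = 1582.4 kN.
From C = T: a = T/(0.85 f'_c b) = 1582400/(0.85 × 41.8 × 295) = 150.97 mm.
M_n = T(d − a/2) = 1582.4 kN × (625 − 75.485) mm = 869.55 kN·m.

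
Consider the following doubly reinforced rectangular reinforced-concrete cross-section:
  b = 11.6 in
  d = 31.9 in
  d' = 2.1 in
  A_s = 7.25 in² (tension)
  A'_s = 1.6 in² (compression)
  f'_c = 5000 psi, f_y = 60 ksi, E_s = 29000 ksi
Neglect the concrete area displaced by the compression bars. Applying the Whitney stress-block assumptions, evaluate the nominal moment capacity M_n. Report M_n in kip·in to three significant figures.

M_n ≈ 12500 kip·in

Assume both steels yield.
a = (A_s − A'_s) f_y/(0.85 f'_c b) = (7.25 − 1.6) × 60/(0.85 × 5 × 11.6) = 6.876 in.
c = a/β₁ = 6.876/0.8 = 8.595 in; ε'_s = 0.003(c − d')/c = 0.0023 ≥ ε_y = 0.0021, so the compression steel yields.
M_n = (A_s − A'_s) f_y (d − a/2) + A'_s f_y (d − d') = 339 × (31.9 − 3.438) + 96 × (31.9 − 2.1) = 9648.6 + 2860.8 = 12509.4 kip·in.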